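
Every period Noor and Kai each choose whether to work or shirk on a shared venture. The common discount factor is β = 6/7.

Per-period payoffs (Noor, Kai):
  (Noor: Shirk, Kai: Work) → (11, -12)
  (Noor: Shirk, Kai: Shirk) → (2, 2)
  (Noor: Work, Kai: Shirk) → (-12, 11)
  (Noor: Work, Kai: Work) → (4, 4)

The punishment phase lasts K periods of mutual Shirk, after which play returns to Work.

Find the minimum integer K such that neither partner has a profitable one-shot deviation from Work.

Need Σ_{k=1}^{K} β^k ≥ (11−4)/(4−2) = 3.5000 at β = 6/7.
At K = 5 the sum is 3.2240 < 3.5000; at K = 6 it is 3.6206 ≥ 3.5000.
So the minimum punishment length is K = 6.

6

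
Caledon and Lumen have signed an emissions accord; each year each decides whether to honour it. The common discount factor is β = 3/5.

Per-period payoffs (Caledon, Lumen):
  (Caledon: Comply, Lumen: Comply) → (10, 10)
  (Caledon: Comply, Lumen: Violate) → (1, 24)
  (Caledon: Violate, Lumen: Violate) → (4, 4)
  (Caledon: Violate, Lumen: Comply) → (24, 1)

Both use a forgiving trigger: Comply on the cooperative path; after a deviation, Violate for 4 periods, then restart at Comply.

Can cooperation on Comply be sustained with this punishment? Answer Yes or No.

No

Comparing payoff streams over the 5 periods until play realigns: cooperate → 10(1+β+…+β^4); deviate → 24 + 4(β+…+β^4).
Cooperation is sustained iff (10−4)(β+…+β^4) ≥ 24−10.
β+…+β^4 = 3/5·(1−(3/5)^4)/(1−3/5) = 1.3056, and (24−10)/(10−4) = 2.3333.
1.3056 < 2.3333, so cooperation is not sustainable.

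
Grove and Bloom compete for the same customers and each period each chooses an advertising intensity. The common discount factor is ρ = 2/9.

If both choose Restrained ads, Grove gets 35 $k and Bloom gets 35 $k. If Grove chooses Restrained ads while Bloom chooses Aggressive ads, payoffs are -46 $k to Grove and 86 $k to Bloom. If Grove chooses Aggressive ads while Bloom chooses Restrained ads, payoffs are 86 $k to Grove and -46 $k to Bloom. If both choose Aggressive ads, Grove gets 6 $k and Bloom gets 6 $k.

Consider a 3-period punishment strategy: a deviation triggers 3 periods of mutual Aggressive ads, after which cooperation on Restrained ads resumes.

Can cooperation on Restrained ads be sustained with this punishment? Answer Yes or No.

Comparing payoff streams over the 4 periods until play realigns: cooperate → 35(1+ρ+…+ρ^3); deviate → 86 + 6(ρ+…+ρ^3).
Cooperation is sustained iff (35−6)(ρ+…+ρ^3) ≥ 86−35.
ρ+…+ρ^3 = 2/9·(1−(2/9)^3)/(1−2/9) = 0.2826, and (86−35)/(35−6) = 1.7586.
0.2826 < 1.7586, so cooperation is not sustainable.

No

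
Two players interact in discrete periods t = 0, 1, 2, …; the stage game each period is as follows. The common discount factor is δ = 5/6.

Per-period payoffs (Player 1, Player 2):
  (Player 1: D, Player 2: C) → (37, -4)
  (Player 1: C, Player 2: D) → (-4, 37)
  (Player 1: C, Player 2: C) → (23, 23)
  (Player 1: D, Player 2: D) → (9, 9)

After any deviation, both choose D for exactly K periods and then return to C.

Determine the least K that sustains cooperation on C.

Need Σ_{k=1}^{K} δ^k ≥ (37−23)/(23−9) = 1.0000 at δ = 5/6.
At K = 1 the sum is 0.8333 < 1.0000; at K = 2 it is 1.5278 ≥ 1.0000.
So the minimum punishment length is K = 2.

2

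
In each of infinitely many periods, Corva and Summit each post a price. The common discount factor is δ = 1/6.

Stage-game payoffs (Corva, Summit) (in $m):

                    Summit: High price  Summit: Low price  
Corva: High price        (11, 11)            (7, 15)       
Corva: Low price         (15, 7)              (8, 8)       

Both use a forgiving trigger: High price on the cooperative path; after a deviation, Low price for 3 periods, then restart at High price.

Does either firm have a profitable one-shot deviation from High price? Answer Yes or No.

A one-shot deviation gives 15 now, then 8 for 3 periods, then back to 11.
Gain from deviating: (15−11) today; loss: (11−8) in each of the next 3 periods.
No-deviation condition: (11−8)(δ+…+δ^3) ≥ 15−11, i.e. δ+…+δ^3 ≥ 4/3.
At δ = 1/6: δ+…+δ^3 = 0.1991 < 1.3333.
So cooperation is not sustainable.

Yes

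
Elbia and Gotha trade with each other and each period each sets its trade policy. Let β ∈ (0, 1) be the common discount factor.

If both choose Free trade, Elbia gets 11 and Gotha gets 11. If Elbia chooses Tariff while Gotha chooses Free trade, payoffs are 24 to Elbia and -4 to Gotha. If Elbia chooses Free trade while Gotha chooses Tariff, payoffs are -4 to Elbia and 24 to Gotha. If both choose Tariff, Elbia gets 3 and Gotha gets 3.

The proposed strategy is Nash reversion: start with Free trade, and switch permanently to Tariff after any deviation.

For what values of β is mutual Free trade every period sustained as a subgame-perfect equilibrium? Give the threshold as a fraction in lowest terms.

One-period gain from deviating is 24 − 11 = 13. The loss is 11 − 3 = 8 in every subsequent period, with present value 8·β/(1−β).
Deviation is unprofitable when 8·β/(1−β) ≥ 13, i.e. β/(1−β) ≥ 13/8.
Equivalently β ≥ 13/(13+8) = 13/21.

13/21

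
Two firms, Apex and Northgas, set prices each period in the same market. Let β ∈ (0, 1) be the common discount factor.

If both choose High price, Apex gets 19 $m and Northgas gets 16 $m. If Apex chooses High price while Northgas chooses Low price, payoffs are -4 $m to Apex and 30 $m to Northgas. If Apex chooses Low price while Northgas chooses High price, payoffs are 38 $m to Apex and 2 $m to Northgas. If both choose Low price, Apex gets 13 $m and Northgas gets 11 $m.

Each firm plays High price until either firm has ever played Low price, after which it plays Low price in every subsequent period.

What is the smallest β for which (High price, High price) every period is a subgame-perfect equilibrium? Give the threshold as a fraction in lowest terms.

Apex's threshold: (38−19)/(38−13) = 19/25.
Northgas's threshold: (30−16)/(30−11) = 14/19.
19/25 > 14/19, so Apex binds and β* = 19/25.

19/25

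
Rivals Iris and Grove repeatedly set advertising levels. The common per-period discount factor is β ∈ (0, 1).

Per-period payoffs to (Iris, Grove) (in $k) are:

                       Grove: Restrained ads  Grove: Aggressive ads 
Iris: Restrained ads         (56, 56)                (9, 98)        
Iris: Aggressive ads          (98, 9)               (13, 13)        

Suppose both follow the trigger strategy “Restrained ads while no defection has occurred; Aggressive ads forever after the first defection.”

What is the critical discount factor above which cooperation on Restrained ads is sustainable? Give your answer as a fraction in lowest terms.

42/85

Cooperation forever yields 56 each period: 56/(1−β).
Deviating yields 98 once, then 13 forever: 98 + 13β/(1−β).
No profitable deviation requires 56/(1−β) ≥ 98 + 13β/(1−β).
Multiplying by (1−β): 56 ≥ 98(1−β) + 13β = 98 − 85β.
So 85β ≥ 42, i.e. β ≥ 42/85.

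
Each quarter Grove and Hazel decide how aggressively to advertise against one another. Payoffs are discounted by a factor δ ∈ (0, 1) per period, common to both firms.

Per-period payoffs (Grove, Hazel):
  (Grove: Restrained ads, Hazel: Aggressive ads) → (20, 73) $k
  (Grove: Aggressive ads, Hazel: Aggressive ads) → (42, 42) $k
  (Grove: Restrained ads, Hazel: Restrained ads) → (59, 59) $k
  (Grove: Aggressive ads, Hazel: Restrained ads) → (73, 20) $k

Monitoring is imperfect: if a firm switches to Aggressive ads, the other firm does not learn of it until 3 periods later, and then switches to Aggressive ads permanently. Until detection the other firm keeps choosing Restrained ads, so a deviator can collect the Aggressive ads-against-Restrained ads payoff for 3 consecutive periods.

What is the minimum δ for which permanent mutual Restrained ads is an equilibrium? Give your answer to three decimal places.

0.767

The best deviation is to choose Aggressive ads for all 3 undetected periods, earning 73 each, then 42 forever once detected.
Deviation value: 73(1−δ^3)/(1−δ) + 42δ^3/(1−δ); cooperation value: 59/(1−δ).
IC: 59 ≥ 73(1−δ^3) + 42δ^3 = 73 − 31δ^3.
So δ^3 ≥ 14/31, giving δ ≥ (14/31)^(1/3) ≈ 0.767.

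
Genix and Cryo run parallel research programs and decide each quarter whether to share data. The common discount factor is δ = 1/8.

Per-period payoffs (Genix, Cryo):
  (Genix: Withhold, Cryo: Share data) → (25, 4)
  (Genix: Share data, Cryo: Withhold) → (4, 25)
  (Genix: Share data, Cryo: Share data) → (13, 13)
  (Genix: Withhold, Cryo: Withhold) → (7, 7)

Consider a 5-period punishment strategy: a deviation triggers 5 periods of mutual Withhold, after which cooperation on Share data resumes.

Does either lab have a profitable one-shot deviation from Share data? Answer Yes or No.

Yes

Comparing payoff streams over the 6 periods until play realigns: cooperate → 13(1+δ+…+δ^5); deviate → 25 + 7(δ+…+δ^5).
Cooperation is sustained iff (13−7)(δ+…+δ^5) ≥ 25−13.
δ+…+δ^5 = 1/8·(1−(1/8)^5)/(1−1/8) = 0.1429, and (25−13)/(13−7) = 2.0000.
0.1429 < 2.0000, so cooperation is not sustainable.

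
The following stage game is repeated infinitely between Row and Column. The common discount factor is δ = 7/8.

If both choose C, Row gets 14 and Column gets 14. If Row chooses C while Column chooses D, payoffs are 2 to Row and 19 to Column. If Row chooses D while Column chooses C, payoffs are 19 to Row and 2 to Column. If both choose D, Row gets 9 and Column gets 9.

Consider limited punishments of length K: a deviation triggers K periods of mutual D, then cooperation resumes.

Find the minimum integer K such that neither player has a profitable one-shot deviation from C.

2

Need Σ_{k=1}^{K} δ^k ≥ (19−14)/(14−9) = 1.0000 at δ = 7/8.
At K = 1 the sum is 0.8750 < 1.0000; at K = 2 it is 1.6406 ≥ 1.0000.
So the minimum punishment length is K = 2.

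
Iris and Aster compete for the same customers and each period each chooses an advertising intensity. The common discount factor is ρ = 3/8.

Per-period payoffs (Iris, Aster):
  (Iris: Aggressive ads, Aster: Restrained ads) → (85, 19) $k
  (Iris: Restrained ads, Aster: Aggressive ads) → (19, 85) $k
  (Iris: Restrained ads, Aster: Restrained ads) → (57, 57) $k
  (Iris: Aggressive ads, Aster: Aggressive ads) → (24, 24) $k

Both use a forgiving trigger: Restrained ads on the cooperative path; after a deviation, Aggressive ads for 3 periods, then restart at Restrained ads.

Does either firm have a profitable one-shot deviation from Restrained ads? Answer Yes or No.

Yes

IC: ρ+…+ρ^3 ≥ (85−57)/(57−24) = 28/33.
At ρ = 3/8: partial sum = 0.5684 < 0.8485. Cooperation not sustainable.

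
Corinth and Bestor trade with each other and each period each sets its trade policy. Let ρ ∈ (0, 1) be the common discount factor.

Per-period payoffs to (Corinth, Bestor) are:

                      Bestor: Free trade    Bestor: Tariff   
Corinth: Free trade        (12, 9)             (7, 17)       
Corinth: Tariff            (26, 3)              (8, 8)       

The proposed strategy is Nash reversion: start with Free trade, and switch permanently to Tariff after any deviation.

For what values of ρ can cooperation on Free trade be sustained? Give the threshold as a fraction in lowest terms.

Corinth: cooperation gives 12 each period; deviation gives 26 once then 8 forever.
  12/(1−ρ) ≥ 26 + 8ρ/(1−ρ) ⇒ ρ ≥ 14/18 = 7/9.
Bestor: cooperation gives 9 each period; deviation gives 17 once then 8 forever.
  ρ ≥ 8/9.
Both must hold, so the binding constraint is Bestor's: ρ ≥ 8/9.

8/9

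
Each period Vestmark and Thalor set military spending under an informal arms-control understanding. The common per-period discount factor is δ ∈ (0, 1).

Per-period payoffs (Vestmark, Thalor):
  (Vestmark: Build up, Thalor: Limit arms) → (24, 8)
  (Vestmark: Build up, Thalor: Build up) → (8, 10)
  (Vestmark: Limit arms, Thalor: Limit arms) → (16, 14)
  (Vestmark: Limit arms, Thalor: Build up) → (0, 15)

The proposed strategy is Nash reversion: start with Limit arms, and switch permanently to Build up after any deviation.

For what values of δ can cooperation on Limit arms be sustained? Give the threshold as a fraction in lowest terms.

For Vestmark: deviation gain 24−16 = 8, per-period punishment loss 16−8 = 8. IC gives δ ≥ 8/16 = 1/2.
For Thalor: gain 1, loss 4 per period, so δ ≥ 1/5.
The tighter constraint is Vestmark's, so cooperation needs δ ≥ 1/2.

1/2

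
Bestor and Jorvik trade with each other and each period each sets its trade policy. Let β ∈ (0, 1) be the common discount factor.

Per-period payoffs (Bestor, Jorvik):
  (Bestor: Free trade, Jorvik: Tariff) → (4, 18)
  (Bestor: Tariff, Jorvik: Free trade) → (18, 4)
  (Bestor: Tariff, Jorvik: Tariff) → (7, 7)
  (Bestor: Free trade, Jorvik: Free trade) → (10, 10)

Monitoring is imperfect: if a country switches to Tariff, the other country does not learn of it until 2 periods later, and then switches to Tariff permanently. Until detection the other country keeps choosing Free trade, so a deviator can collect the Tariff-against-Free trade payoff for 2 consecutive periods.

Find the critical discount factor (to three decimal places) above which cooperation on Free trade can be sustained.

0.853

Deviating for the 2 undetected periods gains 18−10 = 8 per period over cooperation, then loses 10−7 = 3 per period forever once punishment starts.
Gain: 8(1 + β + … + β^1); loss: 3·β^2/(1−β).
No profitable deviation ⇔ 8(1−β^2) ≤ 3·β^2, i.e. β^2 ≥ 8/(8+3) = 8/11.
Hence β ≥ (8/11)^(1/2) ≈ 0.853.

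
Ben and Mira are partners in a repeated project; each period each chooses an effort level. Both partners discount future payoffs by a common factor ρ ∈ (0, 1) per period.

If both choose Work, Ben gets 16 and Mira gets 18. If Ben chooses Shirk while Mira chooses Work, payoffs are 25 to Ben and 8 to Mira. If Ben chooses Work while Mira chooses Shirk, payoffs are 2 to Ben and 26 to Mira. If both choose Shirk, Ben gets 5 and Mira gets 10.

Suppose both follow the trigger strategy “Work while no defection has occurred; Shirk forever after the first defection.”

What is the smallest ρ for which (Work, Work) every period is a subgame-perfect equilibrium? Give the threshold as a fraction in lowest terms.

For Ben: deviation gain 25−16 = 9, per-period punishment loss 16−5 = 11. IC gives ρ ≥ 9/20.
For Mira: gain 8, loss 8 per period, so ρ ≥ 8/16 = 1/2.
The tighter constraint is Mira's, so cooperation needs ρ ≥ 1/2.

1/2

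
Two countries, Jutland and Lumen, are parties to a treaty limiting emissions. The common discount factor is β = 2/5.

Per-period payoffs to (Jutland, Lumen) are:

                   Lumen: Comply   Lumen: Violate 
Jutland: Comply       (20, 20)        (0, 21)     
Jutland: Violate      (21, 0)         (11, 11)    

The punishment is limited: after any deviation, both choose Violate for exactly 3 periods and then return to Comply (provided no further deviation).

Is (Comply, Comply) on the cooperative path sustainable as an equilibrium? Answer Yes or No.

Comparing payoff streams over the 4 periods until play realigns: cooperate → 20(1+β+…+β^3); deviate → 21 + 11(β+…+β^3).
Cooperation is sustained iff (20−11)(β+…+β^3) ≥ 21−20.
β+…+β^3 = 2/5·(1−(2/5)^3)/(1−2/5) = 0.6240, and (21−20)/(20−11) = 0.1111.
0.6240 ≥ 0.1111, so cooperation is sustainable.

Yes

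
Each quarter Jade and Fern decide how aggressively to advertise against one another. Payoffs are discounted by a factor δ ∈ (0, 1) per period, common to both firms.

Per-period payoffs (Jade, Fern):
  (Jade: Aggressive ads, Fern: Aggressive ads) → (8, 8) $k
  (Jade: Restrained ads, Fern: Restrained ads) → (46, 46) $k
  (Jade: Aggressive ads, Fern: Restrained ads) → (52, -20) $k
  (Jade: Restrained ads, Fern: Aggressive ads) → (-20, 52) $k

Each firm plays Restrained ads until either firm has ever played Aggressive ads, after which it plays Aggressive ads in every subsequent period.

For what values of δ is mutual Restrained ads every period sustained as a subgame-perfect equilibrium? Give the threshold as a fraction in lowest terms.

One-period gain from deviating is 52 − 46 = 6. The loss is 46 − 8 = 38 in every subsequent period, with present value 38·δ/(1−δ).
Deviation is unprofitable when 38·δ/(1−δ) ≥ 6, i.e. δ/(1−δ) ≥ 3/19.
Equivalently δ ≥ 6/(6+38) = 3/22.

3/22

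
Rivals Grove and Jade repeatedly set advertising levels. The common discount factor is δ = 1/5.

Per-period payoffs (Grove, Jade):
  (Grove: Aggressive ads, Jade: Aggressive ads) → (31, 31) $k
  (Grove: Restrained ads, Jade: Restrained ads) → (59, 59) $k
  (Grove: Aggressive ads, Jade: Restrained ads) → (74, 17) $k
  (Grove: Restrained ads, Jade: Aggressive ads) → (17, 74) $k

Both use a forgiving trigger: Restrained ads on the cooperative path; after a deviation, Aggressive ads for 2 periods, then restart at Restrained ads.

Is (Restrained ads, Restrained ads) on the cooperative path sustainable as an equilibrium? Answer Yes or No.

Comparing payoff streams over the 3 periods until play realigns: cooperate → 59(1+δ+…+δ^2); deviate → 74 + 31(δ+…+δ^2).
Cooperation is sustained iff (59−31)(δ+…+δ^2) ≥ 74−59.
δ+…+δ^2 = 1/5·(1−(1/5)^2)/(1−1/5) = 0.2400, and (74−59)/(59−31) = 0.5357.
0.2400 < 0.5357, so cooperation is not sustainable.

No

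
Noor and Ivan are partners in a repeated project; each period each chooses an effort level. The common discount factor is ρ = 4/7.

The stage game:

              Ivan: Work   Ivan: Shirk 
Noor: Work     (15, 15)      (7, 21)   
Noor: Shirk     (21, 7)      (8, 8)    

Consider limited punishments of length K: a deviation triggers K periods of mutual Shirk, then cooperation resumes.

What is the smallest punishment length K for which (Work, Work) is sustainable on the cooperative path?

2

No profitable deviation requires (15−8)(ρ+…+ρ^K) ≥ 21−15, i.e. ρ+…+ρ^K ≥ 6/7 ≈ 0.8571.
With ρ = 4/7, the partial sums are K=1: 0.5714, K=2: 0.8980.
K = 2 is the first length at which the sum reaches 0.8571.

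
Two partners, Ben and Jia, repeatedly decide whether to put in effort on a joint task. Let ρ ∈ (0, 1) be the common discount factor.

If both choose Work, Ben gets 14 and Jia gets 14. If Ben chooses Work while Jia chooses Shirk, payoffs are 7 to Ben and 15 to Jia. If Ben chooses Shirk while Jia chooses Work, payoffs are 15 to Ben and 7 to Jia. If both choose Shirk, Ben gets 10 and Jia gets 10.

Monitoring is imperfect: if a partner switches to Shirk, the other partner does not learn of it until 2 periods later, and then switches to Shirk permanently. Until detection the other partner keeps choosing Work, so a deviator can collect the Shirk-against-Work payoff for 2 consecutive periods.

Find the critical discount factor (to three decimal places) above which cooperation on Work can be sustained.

0.447

The best deviation is to choose Shirk for all 2 undetected periods, earning 15 each, then 10 forever once detected.
Deviation value: 15(1−ρ^2)/(1−ρ) + 10ρ^2/(1−ρ); cooperation value: 14/(1−ρ).
IC: 14 ≥ 15(1−ρ^2) + 10ρ^2 = 15 − 5ρ^2.
So ρ^2 ≥ 1/5, giving ρ ≥ (1/5)^(1/2) ≈ 0.447.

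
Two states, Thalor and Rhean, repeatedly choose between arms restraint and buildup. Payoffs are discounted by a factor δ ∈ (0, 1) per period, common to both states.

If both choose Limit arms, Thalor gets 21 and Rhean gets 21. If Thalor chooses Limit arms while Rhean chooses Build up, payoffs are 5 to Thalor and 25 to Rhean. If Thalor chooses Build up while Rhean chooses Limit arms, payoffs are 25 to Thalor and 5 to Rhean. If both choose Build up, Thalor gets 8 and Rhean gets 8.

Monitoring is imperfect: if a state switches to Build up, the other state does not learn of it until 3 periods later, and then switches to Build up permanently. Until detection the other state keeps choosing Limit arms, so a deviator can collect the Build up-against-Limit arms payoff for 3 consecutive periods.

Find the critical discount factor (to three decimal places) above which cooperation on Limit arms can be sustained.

A deviator earns 25 for 3 periods, then 8 forever; cooperating earns 21 forever. Multiplying the IC by (1−δ):
21 ≥ 25(1−δ^3) + 8δ^3, so 17·δ^3 ≥ 4 and δ^3 ≥ 4/17.
δ ≥ (4/17)^(1/3) ≈ 0.617.

0.617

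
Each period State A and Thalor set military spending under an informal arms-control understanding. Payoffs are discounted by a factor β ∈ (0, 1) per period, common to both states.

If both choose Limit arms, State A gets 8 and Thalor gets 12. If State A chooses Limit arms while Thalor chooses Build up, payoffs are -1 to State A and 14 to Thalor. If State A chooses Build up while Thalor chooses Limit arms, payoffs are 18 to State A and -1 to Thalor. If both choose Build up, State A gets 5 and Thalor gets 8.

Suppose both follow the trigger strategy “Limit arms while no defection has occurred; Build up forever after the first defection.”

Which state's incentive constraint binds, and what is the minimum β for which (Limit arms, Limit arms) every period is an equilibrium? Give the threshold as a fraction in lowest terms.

State A; β ≥ 10/13

State A's threshold: (18−8)/(18−5) = 10/13.
Thalor's threshold: (14−12)/(14−8) = 1/3.
10/13 > 1/3, so State A binds and β* = 10/13.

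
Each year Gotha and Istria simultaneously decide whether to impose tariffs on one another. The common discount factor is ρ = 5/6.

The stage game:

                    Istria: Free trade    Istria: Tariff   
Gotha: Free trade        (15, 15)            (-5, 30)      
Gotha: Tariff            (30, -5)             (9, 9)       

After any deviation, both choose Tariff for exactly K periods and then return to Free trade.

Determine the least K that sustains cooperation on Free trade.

4

IC: ρ(1−ρ^K)/(1−ρ) ≥ (30−15)/(15−9) = 5/2.
With ρ = 5/6: need 1 − ρ^K ≥ 5/2·(1−5/6)/(5/6), i.e. ρ^K ≤ 0.5000.
Since (5/6)^3 = 0.5787 and (5/6)^4 = 0.4823, the smallest such K is 4.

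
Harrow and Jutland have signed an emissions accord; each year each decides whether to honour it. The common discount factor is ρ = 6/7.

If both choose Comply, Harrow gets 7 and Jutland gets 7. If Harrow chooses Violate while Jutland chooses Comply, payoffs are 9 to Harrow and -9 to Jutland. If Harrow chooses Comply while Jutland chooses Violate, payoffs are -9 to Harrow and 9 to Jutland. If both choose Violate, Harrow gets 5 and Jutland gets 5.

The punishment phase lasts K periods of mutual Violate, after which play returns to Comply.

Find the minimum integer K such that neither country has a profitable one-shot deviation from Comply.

No profitable deviation requires (7−5)(ρ+…+ρ^K) ≥ 9−7, i.e. ρ+…+ρ^K ≥ 1 ≈ 1.0000.
With ρ = 6/7, the partial sums are K=1: 0.8571, K=2: 1.5918.
K = 2 is the first length at which the sum reaches 1.0000.

2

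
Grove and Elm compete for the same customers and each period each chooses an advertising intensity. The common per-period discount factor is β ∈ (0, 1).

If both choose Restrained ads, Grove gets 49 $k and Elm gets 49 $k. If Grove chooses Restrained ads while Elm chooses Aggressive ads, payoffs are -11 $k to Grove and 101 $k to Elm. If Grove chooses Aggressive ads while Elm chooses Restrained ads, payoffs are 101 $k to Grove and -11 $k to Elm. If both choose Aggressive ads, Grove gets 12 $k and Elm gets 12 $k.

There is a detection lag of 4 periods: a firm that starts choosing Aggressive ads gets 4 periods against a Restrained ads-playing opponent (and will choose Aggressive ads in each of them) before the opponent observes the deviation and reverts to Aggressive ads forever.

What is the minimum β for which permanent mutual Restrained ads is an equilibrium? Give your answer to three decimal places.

0.874

A deviator earns 101 for 4 periods, then 12 forever; cooperating earns 49 forever. Multiplying the IC by (1−β):
49 ≥ 101(1−β^4) + 12β^4, so 89·β^4 ≥ 52 and β^4 ≥ 52/89.
β ≥ (52/89)^(1/4) ≈ 0.874.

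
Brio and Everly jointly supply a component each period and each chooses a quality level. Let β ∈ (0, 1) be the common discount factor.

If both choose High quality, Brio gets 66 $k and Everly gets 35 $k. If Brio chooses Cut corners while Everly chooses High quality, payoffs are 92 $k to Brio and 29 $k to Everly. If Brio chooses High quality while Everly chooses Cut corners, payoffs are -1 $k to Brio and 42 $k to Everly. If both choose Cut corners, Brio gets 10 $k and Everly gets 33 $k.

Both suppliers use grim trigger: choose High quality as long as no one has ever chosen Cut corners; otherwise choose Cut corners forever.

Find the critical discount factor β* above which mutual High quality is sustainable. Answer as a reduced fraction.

For Brio: deviation gain 92−66 = 26, per-period punishment loss 66−10 = 56. IC gives β ≥ 26/82 = 13/41.
For Everly: gain 7, loss 2 per period, so β ≥ 7/9.
The tighter constraint is Everly's, so cooperation needs β ≥ 7/9.

7/9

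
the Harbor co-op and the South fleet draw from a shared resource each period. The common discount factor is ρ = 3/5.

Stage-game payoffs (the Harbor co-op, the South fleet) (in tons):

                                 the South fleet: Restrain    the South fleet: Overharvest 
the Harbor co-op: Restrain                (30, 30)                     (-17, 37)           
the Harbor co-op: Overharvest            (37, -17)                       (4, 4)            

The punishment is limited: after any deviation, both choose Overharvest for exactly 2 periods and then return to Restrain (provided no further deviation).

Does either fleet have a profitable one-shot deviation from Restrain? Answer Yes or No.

A one-shot deviation gives 37 now, then 4 for 2 periods, then back to 30.
Gain from deviating: (37−30) today; loss: (30−4) in each of the next 2 periods.
No-deviation condition: (30−4)(ρ+…+ρ^2) ≥ 37−30, i.e. ρ+…+ρ^2 ≥ 7/26.
At ρ = 3/5: ρ+…+ρ^2 = 0.9600 ≥ 0.2692.
So cooperation is sustainable.

No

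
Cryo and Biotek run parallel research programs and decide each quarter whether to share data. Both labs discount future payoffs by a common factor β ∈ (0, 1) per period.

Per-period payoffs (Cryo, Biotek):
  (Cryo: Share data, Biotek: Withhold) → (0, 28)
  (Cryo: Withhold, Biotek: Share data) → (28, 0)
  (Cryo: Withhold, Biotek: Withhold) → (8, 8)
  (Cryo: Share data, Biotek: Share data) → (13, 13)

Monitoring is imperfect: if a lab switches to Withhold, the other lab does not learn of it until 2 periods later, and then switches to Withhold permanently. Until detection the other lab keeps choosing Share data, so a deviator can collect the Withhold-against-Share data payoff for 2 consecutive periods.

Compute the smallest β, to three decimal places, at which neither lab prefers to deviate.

0.866

A deviator earns 28 for 2 periods, then 8 forever; cooperating earns 13 forever. Multiplying the IC by (1−β):
13 ≥ 28(1−β^2) + 8β^2, so 20·β^2 ≥ 15 and β^2 ≥ 3/4.
β ≥ (3/4)^(1/2) ≈ 0.866.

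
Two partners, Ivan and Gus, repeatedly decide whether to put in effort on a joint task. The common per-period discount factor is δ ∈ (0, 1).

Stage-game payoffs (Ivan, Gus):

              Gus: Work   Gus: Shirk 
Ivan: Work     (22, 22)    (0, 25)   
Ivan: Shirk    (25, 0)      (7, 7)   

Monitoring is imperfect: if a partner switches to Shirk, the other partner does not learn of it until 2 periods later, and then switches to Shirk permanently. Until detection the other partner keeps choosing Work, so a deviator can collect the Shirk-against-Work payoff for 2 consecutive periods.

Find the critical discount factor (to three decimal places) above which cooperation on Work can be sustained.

0.408

Deviating for the 2 undetected periods gains 25−22 = 3 per period over cooperation, then loses 22−7 = 15 per period forever once punishment starts.
Gain: 3(1 + δ + … + δ^1); loss: 15·δ^2/(1−δ).
No profitable deviation ⇔ 3(1−δ^2) ≤ 15·δ^2, i.e. δ^2 ≥ 3/(3+15) = 1/6.
Hence δ ≥ (1/6)^(1/2) ≈ 0.408.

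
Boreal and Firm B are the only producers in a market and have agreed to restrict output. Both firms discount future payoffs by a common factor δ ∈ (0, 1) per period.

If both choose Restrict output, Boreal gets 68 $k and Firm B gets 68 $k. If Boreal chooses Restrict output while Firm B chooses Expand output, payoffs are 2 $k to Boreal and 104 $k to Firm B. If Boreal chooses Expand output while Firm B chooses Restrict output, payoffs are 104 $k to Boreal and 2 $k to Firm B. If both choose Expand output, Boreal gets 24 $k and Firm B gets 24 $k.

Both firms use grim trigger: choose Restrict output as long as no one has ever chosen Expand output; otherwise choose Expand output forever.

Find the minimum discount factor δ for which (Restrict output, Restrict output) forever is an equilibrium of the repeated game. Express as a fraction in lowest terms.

9/20

Under grim trigger the critical discount factor is (T−C)/(T−P) with T = 104, C = 68, P = 24.
δ* = (104−68)/(104−24) = 36/80 = 9/20.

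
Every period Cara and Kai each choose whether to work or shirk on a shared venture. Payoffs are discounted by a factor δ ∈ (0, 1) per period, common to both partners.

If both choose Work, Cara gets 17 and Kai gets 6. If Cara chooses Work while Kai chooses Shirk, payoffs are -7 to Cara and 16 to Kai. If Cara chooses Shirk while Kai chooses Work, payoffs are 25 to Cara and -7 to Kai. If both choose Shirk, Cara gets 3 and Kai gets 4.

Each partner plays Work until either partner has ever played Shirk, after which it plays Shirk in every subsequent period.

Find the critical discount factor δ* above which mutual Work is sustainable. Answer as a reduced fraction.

5/6

For Cara: deviation gain 25−17 = 8, per-period punishment loss 17−3 = 14. IC gives δ ≥ 8/22 = 4/11.
For Kai: gain 10, loss 2 per period, so δ ≥ 10/12 = 5/6.
The tighter constraint is Kai's, so cooperation needs δ ≥ 5/6.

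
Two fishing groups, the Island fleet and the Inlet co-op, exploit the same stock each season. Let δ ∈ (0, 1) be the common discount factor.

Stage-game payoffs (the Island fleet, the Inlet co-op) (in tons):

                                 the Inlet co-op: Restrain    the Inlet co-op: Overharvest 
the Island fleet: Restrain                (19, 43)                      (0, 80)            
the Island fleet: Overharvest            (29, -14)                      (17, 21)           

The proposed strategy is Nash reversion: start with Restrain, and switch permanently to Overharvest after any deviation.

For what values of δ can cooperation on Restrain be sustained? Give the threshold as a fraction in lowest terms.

For the Island fleet: deviation gain 29−19 = 10, per-period punishment loss 19−17 = 2. IC gives δ ≥ 10/12 = 5/6.
For the Inlet co-op: gain 37, loss 22 per period, so δ ≥ 37/59.
The tighter constraint is the Island fleet's, so cooperation needs δ ≥ 5/6.

5/6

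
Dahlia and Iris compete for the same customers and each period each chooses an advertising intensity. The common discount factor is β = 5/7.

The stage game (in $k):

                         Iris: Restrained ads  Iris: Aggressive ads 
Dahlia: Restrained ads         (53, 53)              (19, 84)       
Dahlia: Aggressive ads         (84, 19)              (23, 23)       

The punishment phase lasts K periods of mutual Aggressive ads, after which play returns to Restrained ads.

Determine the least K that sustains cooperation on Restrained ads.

IC: β(1−β^K)/(1−β) ≥ (84−53)/(53−23) = 31/30.
With β = 5/7: need 1 − β^K ≥ 31/30·(1−5/7)/(5/7), i.e. β^K ≤ 0.5867.
Since (5/7)^1 = 0.7143 and (5/7)^2 = 0.5102, the smallest such K is 2.

2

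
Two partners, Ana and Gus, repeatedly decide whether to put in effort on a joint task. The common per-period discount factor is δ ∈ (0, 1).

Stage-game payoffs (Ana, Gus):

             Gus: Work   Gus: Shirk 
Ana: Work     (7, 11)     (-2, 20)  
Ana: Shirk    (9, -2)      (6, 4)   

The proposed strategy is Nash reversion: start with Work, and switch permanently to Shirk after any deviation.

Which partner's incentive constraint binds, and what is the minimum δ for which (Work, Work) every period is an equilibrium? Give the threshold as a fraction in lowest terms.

Ana; δ ≥ 2/3

For Ana: deviation gain 9−7 = 2, per-period punishment loss 7−6 = 1. IC gives δ ≥ 2/3.
For Gus: gain 9, loss 7 per period, so δ ≥ 9/16.
The tighter constraint is Ana's, so cooperation needs δ ≥ 2/3.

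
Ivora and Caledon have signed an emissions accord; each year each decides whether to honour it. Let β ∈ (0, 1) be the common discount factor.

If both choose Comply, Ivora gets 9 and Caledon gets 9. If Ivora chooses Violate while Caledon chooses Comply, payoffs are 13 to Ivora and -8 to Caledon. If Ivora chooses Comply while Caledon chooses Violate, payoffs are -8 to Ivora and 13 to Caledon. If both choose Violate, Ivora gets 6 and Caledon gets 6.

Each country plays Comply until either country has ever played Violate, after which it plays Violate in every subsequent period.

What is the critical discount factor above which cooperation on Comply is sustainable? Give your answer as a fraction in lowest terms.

4/7

Under grim trigger the critical discount factor is (T−C)/(T−P) with T = 13, C = 9, P = 6.
β* = (13−9)/(13−6) = 4/7.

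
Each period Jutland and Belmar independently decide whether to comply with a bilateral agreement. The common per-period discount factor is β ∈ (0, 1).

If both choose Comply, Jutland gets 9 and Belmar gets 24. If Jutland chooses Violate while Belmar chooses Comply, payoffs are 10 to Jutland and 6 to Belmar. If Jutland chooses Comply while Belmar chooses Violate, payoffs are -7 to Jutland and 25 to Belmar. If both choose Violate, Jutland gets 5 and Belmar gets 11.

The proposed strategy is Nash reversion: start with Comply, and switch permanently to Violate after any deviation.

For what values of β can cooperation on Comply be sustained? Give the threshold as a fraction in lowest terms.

1/5

Jutland's threshold: (10−9)/(10−5) = 1/5.
Belmar's threshold: (25−24)/(25−11) = 1/14.
1/5 > 1/14, so Jutland binds and β* = 1/5.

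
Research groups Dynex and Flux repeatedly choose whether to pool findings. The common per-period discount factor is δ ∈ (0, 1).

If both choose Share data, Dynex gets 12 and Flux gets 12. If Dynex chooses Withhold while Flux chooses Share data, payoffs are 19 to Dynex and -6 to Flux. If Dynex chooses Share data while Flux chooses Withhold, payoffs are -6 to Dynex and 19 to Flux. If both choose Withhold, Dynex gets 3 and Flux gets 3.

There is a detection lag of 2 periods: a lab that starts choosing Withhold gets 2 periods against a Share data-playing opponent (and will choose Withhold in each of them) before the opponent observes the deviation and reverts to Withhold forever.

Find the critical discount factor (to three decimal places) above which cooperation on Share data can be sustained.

0.661

The best deviation is to choose Withhold for all 2 undetected periods, earning 19 each, then 3 forever once detected.
Deviation value: 19(1−δ^2)/(1−δ) + 3δ^2/(1−δ); cooperation value: 12/(1−δ).
IC: 12 ≥ 19(1−δ^2) + 3δ^2 = 19 − 16δ^2.
So δ^2 ≥ 7/16, giving δ ≥ (7/16)^(1/2) ≈ 0.661.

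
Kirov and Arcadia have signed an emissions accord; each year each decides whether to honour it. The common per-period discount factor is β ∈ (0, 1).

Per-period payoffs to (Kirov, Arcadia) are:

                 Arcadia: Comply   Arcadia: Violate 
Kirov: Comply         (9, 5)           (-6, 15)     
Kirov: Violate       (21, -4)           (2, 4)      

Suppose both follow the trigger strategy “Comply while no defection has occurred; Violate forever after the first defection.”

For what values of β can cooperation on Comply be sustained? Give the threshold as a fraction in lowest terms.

For Kirov: deviation gain 21−9 = 12, per-period punishment loss 9−2 = 7. IC gives β ≥ 12/19.
For Arcadia: gain 10, loss 1 per period, so β ≥ 10/11.
The tighter constraint is Arcadia's, so cooperation needs β ≥ 10/11.

10/11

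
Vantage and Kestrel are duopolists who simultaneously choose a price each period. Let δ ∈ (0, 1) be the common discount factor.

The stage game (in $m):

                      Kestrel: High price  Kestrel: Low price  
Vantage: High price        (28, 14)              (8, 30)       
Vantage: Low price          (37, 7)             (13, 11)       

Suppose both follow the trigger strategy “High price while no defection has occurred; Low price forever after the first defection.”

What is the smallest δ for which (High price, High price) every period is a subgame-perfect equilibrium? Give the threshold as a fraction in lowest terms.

Vantage: cooperation gives 28 each period; deviation gives 37 once then 13 forever.
  28/(1−δ) ≥ 37 + 13δ/(1−δ) ⇒ δ ≥ 9/24 = 3/8.
Kestrel: cooperation gives 14 each period; deviation gives 30 once then 11 forever.
  δ ≥ 16/19.
Both must hold, so the binding constraint is Kestrel's: δ ≥ 16/19.

16/19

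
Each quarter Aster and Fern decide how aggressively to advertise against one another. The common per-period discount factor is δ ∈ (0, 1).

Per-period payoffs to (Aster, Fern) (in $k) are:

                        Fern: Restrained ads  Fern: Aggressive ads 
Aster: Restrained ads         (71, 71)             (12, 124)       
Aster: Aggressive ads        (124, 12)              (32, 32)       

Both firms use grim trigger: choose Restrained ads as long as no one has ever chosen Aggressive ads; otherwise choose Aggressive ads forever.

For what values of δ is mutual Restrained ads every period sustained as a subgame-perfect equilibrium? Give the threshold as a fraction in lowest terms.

Cooperation forever yields 71 each period: 71/(1−δ).
Deviating yields 124 once, then 32 forever: 124 + 32δ/(1−δ).
No profitable deviation requires 71/(1−δ) ≥ 124 + 32δ/(1−δ).
Multiplying by (1−δ): 71 ≥ 124(1−δ) + 32δ = 124 − 92δ.
So 92δ ≥ 53, i.e. δ ≥ 53/92.

53/92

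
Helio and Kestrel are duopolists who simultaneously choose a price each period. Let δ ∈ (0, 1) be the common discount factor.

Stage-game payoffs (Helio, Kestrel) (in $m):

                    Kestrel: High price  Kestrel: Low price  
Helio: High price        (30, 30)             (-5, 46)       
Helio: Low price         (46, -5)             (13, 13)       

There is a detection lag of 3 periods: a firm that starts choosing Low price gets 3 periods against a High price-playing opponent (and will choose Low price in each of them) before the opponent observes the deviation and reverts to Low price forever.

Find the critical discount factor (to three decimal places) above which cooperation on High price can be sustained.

0.786

Deviating for the 3 undetected periods gains 46−30 = 16 per period over cooperation, then loses 30−13 = 17 per period forever once punishment starts.
Gain: 16(1 + δ + … + δ^2); loss: 17·δ^3/(1−δ).
No profitable deviation ⇔ 16(1−δ^3) ≤ 17·δ^3, i.e. δ^3 ≥ 16/(16+17) = 16/33.
Hence δ ≥ (16/33)^(1/3) ≈ 0.786.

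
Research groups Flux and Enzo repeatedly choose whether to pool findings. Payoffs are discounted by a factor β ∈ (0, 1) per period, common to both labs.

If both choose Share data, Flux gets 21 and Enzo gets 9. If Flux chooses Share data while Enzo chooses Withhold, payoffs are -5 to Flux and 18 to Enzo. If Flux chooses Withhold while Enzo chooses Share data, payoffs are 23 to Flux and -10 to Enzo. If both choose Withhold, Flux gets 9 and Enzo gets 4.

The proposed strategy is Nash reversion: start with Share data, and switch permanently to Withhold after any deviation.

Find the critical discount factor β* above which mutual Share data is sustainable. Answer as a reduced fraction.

9/14

Flux's threshold: (23−21)/(23−9) = 1/7.
Enzo's threshold: (18−9)/(18−4) = 9/14.
1/7 < 9/14, so Enzo binds and β* = 9/14.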